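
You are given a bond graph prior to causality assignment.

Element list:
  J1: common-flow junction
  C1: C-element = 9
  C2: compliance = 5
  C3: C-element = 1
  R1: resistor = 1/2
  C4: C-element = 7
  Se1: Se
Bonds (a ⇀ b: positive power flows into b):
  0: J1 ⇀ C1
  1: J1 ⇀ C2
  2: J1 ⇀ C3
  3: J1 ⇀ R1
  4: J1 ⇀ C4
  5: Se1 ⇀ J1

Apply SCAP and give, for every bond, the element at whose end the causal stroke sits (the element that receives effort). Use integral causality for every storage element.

b5 →J1  (Se1 (Se) sets effort on bond)
b0 →J1  (C1 integral (e out))
b1 →J1  (C2 outputs effort q/C2)
b2 →J1  (prefer integral on C3)
b4 →J1  (C4 outputs effort q/C4)
b3 →R1  (closing 1-jn rule on J1)

#0 →J1
#1 →J1
#2 →J1
#3 →R1
#4 →J1
#5 →J1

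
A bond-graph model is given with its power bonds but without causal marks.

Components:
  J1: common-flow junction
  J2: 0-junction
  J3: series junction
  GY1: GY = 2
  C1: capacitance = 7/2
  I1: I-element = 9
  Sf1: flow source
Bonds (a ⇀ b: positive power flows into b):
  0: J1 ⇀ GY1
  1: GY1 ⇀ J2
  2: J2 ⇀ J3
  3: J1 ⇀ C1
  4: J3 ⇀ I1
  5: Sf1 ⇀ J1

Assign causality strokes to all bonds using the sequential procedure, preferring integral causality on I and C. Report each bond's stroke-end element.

b5 stroke at Sf1  (source Sf1 imposes f)
b0 stroke at J1  (1-jn J1 has f-setter on 5)
b3 stroke at J1  (1-jn J1 has f-setter on 5)
b1 stroke at J2  (GY GY1: same side as bond 0)
b2 stroke at J3  (J2 effort already set via bond 1)
b4 stroke at I1  (J3 needs exactly one f-in)

bond 0 |J1
bond 1 |J2
bond 2 |J3
bond 3 |J1
bond 4 |I1
bond 5 |Sf1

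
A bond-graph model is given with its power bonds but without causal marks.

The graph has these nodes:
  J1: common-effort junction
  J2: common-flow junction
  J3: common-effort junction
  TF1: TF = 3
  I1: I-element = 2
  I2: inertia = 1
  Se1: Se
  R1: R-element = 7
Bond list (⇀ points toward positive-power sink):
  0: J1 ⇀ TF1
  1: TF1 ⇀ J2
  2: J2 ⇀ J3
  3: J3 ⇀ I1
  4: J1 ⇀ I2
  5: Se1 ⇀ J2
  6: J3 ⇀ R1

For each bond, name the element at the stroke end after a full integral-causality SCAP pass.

#0 →J1
#1 →TF1
#2 →J2
#3 →I1
#4 →I2
#5 →J2
#6 →J3

#5 stroke→J2  (Se1 fixes effort; stroke away)
#3 stroke→I1  (I1: I, integral causality)
#4 stroke→I2  (prefer integral on I2)
#0 stroke→J1  (J1: last free bond brings effort in)
#1 stroke→TF1  (TF TF1: opposite of bond 0)
#2 stroke→J2  (common-f at J2 fixed by 1)
#6 stroke→J3  (J3 needs exactly one e-in)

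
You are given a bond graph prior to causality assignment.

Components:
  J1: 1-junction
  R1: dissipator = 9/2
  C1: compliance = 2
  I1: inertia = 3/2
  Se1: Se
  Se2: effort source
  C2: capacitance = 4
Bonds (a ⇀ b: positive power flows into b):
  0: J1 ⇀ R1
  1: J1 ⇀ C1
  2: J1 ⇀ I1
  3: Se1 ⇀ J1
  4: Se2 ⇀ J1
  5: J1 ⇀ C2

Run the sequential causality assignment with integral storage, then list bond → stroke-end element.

β3 stroke at J1  (Se1: effort source, stroke at far end)
β4 stroke at J1  (Se2 (Se) sets effort on bond)
β1 stroke at J1  (prefer integral on C1)
β2 stroke at I1  (I1 outputs flow p/I1)
β0 stroke at J1  (J1 flow already set via bond 2)
β5 stroke at J1  (1-jn J1 has f-setter on 2)

b0 stroke at J1
b1 stroke at J1
b2 stroke at I1
b3 stroke at J1
b4 stroke at J1
b5 stroke at J1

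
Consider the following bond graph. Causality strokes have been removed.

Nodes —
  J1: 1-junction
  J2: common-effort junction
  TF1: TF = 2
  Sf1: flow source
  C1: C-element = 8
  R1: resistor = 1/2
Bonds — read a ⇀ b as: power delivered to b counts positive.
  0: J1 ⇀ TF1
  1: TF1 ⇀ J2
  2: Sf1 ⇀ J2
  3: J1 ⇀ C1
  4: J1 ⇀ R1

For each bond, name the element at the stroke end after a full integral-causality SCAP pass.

β2 stroke→Sf1  (source Sf1 imposes f)
β1 stroke→J2  (J2: last free bond brings effort in)
β0 stroke→TF1  (TF1: transformer flips bond 1)
β3 stroke→J1  (J1 flow already set via bond 0)
β4 stroke→J1  (common-f at J1 fixed by 0)

#0 stroke→TF1
#1 stroke→J2
#2 stroke→Sf1
#3 stroke→J1
#4 stroke→J1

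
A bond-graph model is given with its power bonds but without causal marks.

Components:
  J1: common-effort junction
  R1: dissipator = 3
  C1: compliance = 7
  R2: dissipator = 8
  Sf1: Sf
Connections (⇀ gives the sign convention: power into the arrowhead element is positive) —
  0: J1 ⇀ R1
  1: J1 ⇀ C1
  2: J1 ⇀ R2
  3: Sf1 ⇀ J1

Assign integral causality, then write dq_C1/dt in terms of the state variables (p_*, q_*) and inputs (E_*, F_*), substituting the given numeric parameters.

β3 stroke→Sf1  (source Sf1 imposes f)
β1 stroke→J1  (C1: C, integral causality)
β0 stroke→R1  (J1 effort already set via bond 1)
β2 stroke→R2  (0-jn J1 has e-setter on 1)

dq_C1/dt = F_Sf1 - 11*q_C1/168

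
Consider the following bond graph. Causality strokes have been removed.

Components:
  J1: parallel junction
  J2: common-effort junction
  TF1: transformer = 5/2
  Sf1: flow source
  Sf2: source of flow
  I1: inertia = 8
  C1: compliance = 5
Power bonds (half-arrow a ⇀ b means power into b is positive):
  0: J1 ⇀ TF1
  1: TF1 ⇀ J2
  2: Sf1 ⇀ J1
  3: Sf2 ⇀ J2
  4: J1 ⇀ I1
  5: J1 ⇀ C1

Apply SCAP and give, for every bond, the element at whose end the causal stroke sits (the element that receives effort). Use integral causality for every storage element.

bond 0 →TF1
bond 1 →J2
bond 2 →Sf1
bond 3 →Sf2
bond 4 →I1
bond 5 →J1

bond 2 stroke→Sf1  (Sf1 fixes flow; stroke at Sf1)
bond 3 stroke→Sf2  (Sf2 fixes flow; stroke at Sf2)
bond 1 stroke→J2  (closing 0-jn rule on J2)
bond 0 stroke→TF1  (TF TF1: opposite of bond 1)
bond 4 stroke→I1  (I1 outputs flow p/I1)
bond 5 stroke→J1  (J1 needs exactly one e-in)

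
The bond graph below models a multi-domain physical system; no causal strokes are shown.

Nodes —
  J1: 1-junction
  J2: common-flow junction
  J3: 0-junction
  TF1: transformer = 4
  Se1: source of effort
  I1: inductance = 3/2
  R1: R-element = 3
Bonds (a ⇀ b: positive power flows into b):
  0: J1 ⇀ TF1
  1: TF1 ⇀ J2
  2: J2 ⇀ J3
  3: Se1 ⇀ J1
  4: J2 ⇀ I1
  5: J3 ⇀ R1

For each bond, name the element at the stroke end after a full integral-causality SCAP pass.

bond 0 |TF1
bond 1 |J2
bond 2 |J2
bond 3 |J1
bond 4 |I1
bond 5 |J3

#3 |J1  (Se1: effort source, stroke at far end)
#0 |TF1  (only one flow-in slot at J1)
#1 |J2  (TF1 one-in-one-out from 0)
#4 |I1  (prefer integral on I1)
#2 |J2  (common-f at J2 fixed by 4)
#5 |J3  (closing 0-jn rule on J3)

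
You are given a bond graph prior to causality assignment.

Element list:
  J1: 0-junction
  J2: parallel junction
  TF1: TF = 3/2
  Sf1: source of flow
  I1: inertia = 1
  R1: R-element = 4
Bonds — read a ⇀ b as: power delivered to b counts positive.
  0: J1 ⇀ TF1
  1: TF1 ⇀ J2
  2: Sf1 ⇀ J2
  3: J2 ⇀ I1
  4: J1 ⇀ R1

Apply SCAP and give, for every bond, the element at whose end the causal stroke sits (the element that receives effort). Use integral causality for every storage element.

b0 |TF1
b1 |J2
b2 |Sf1
b3 |I1
b4 |J1

#2 stroke→Sf1  (Sf1 fixes flow; stroke at Sf1)
#3 stroke→I1  (I1 outputs flow p/I1)
#1 stroke→J2  (closing 0-jn rule on J2)
#0 stroke→TF1  (TF TF1: opposite of bond 1)
#4 stroke→J1  (only one effort-in slot at J1)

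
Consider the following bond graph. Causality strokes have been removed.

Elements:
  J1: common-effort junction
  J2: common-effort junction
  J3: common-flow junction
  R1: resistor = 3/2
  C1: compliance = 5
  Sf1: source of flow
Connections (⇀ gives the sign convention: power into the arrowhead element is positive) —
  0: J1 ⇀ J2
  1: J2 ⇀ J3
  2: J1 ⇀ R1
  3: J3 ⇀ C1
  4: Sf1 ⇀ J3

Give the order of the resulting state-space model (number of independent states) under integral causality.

1  (C1 all integral)

bond 4 |Sf1  (Sf1 fixes flow; stroke at Sf1)
bond 1 |J3  (J3 flow already set via bond 4)
bond 3 |J3  (common-f at J3 fixed by 4)
bond 0 |J2  (closing 0-jn rule on J2)
bond 2 |J1  (only one effort-in slot at J1)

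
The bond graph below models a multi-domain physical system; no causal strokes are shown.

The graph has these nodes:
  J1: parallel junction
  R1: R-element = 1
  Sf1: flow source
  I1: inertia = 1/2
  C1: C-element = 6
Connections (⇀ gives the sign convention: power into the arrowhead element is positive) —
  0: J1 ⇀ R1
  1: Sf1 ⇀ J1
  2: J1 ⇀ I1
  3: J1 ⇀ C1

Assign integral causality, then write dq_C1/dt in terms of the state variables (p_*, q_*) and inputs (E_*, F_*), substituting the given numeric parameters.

β1 stroke→Sf1  (Sf1: flow source, stroke at near end)
β2 stroke→I1  (prefer integral on I1)
β3 stroke→J1  (prefer integral on C1)
β0 stroke→R1  (J1 effort already set via bond 3)

dq_C1/dt = F_Sf1 - 2*p_I1 - q_C1/6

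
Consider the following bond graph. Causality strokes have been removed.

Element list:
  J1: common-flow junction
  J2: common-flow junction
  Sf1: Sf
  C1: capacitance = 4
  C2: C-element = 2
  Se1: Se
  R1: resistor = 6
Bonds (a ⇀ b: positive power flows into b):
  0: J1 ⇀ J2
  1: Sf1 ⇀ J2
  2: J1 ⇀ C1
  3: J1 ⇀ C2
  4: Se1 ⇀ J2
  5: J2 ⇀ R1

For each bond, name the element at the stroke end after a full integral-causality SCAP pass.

β0 |J2
β1 |Sf1
β2 |J1
β3 |J1
β4 |J2
β5 |J2

β1 →Sf1  (Sf1 (Sf) sets flow on bond)
β4 →J2  (Se1 fixes effort; stroke away)
β0 →J2  (J2: bond 1 brought flow, rest push out)
β5 →J2  (J2 flow already set via bond 1)
β2 →J1  (J1: bond 0 brought flow, rest push out)
β3 →J1  (J1: bond 0 brought flow, rest push out)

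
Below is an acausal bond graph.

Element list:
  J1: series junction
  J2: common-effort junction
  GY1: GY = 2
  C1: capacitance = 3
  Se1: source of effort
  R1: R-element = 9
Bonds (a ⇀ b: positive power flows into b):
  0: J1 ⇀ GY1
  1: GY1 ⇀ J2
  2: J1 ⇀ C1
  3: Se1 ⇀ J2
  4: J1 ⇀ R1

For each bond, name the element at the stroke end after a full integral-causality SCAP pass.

bond 3 →J2  (source Se1 imposes e)
bond 1 →GY1  (0-jn J2 has e-setter on 3)
bond 0 →GY1  (GY1 both-in/both-out from 1)
bond 2 →J1  (1-jn J1 has f-setter on 0)
bond 4 →J1  (1-jn J1 has f-setter on 0)

b0 stroke at GY1
b1 stroke at GY1
b2 stroke at J1
b3 stroke at J2
b4 stroke at J1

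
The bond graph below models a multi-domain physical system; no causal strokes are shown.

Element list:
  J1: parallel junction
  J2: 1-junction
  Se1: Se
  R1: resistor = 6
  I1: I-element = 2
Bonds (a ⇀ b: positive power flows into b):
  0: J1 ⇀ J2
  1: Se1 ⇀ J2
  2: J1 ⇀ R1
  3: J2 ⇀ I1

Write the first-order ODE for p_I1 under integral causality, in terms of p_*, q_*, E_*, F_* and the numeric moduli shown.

dp_I1/dt = E_Se1 - 3*p_I1

#1 stroke at J2  (Se1 (Se) sets effort on bond)
#3 stroke at I1  (I1 outputs flow p/I1)
#0 stroke at J2  (1-jn J2 has f-setter on 3)
#2 stroke at J1  (J1: last free bond brings effort in)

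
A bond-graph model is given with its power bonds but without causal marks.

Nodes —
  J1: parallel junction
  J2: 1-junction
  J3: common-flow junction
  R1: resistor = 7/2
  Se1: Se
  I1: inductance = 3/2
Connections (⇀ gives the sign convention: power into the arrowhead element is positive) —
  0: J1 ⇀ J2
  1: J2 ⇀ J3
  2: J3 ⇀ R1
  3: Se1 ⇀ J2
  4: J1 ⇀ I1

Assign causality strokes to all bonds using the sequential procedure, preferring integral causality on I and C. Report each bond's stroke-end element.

#3 →J2  (Se1 fixes effort; stroke away)
#4 →I1  (I1 integral (f out))
#0 →J1  (J1 needs exactly one e-in)
#1 →J2  (J2 flow already set via bond 0)
#2 →J3  (J3: bond 1 brought flow, rest push out)

#0 stroke at J1
#1 stroke at J2
#2 stroke at J3
#3 stroke at J2
#4 stroke at I1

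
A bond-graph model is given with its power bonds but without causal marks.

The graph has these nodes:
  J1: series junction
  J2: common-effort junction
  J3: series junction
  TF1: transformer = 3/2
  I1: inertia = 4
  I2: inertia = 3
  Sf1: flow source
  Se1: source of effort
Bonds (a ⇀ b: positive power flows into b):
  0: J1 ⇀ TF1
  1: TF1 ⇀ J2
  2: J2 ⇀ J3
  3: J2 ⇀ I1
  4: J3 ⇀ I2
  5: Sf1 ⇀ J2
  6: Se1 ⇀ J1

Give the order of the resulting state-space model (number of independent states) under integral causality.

2  (I1, I2 all integral)

#5 →Sf1  (Sf1: flow source, stroke at near end)
#6 →J1  (source Se1 imposes e)
#0 →TF1  (only one flow-in slot at J1)
#1 →J2  (TF TF1: opposite of bond 0)
#2 →J3  (0-jn J2 has e-setter on 1)
#3 →I1  (common-e at J2 fixed by 1)
#4 →I2  (J3: last free bond brings flow in)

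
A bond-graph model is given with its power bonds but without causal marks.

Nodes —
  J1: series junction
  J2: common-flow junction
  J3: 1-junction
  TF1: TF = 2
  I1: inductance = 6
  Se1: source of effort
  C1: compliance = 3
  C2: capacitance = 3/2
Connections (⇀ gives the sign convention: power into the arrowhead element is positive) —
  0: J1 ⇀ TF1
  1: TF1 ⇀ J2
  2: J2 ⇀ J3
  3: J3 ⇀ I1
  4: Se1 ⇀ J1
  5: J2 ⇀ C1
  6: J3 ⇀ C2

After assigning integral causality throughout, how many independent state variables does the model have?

3  (C1, C2, I1 all integral)

b4 stroke at J1  (Se1 (Se) sets effort on bond)
b0 stroke at TF1  (J1: last free bond brings flow in)
b1 stroke at J2  (TF1 one-in-one-out from 0)
b3 stroke at I1  (I1 integral (f out))
b2 stroke at J3  (common-f at J3 fixed by 3)
b6 stroke at J3  (1-jn J3 has f-setter on 3)
b5 stroke at J2  (J2: bond 2 brought flow, rest push out)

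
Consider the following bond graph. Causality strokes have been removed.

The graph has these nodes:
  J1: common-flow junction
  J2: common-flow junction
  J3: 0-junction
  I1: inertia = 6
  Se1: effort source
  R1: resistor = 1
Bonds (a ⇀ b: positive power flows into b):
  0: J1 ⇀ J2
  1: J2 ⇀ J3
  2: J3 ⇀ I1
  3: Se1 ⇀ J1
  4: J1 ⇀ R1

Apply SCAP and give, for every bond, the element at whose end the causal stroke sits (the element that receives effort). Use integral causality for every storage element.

#3 stroke at J1  (Se1: effort source, stroke at far end)
#2 stroke at I1  (prefer integral on I1)
#1 stroke at J3  (closing 0-jn rule on J3)
#0 stroke at J2  (1-jn J2 has f-setter on 1)
#4 stroke at J1  (1-jn J1 has f-setter on 0)

bond 0 stroke→J2
bond 1 stroke→J3
bond 2 stroke→I1
bond 3 stroke→J1
bond 4 stroke→J1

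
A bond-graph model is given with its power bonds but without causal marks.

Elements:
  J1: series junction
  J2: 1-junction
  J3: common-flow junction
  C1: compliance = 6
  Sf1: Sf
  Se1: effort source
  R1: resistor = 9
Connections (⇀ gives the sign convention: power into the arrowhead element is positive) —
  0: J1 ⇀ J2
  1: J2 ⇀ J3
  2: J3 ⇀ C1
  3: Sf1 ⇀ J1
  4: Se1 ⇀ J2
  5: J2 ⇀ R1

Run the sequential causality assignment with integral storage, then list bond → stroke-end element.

β0 stroke at J1
β1 stroke at J2
β2 stroke at J3
β3 stroke at Sf1
β4 stroke at J2
β5 stroke at J2

β3 stroke→Sf1  (Sf1 (Sf) sets flow on bond)
β4 stroke→J2  (source Se1 imposes e)
β0 stroke→J1  (J1 flow already set via bond 3)
β1 stroke→J2  (common-f at J2 fixed by 0)
β5 stroke→J2  (common-f at J2 fixed by 0)
β2 stroke→J3  (J3 flow already set via bond 1)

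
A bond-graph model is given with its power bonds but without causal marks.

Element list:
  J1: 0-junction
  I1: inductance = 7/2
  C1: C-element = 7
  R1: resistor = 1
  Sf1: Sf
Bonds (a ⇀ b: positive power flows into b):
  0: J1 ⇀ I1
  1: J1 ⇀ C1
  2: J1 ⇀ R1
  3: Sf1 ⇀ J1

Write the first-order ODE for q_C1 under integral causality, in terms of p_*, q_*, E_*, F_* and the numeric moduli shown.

dq_C1/dt = F_Sf1 - 2*p_I1/7 - q_C1/7

#3 →Sf1  (Sf1 fixes flow; stroke at Sf1)
#0 →I1  (I1 outputs flow p/I1)
#1 →J1  (C1 outputs effort q/C1)
#2 →R1  (J1 effort already set via bond 1)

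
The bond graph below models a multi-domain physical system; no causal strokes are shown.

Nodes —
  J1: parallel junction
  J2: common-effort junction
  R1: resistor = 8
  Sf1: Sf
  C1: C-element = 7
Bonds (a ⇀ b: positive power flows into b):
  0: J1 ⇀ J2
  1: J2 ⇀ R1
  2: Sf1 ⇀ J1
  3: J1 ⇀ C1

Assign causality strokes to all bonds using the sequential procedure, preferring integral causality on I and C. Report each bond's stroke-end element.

#2 →Sf1  (Sf1: flow source, stroke at near end)
#3 →J1  (prefer integral on C1)
#0 →J2  (J1: bond 3 brought effort, rest push out)
#1 →R1  (0-jn J2 has e-setter on 0)

#0 stroke→J2
#1 stroke→R1
#2 stroke→Sf1
#3 stroke→J1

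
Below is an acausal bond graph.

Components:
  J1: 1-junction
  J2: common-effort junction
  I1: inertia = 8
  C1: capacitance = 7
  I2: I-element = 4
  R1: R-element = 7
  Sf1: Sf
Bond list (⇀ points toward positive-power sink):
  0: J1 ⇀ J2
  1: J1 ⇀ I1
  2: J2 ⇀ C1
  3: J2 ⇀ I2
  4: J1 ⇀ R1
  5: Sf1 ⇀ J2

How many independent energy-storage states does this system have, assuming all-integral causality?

3  (C1, I1, I2 all integral)

#5 |Sf1  (Sf1 fixes flow; stroke at Sf1)
#1 |I1  (I1 outputs flow p/I1)
#0 |J1  (1-jn J1 has f-setter on 1)
#4 |J1  (J1 flow already set via bond 1)
#2 |J2  (C1 integral (e out))
#3 |I2  (0-jn J2 has e-setter on 2)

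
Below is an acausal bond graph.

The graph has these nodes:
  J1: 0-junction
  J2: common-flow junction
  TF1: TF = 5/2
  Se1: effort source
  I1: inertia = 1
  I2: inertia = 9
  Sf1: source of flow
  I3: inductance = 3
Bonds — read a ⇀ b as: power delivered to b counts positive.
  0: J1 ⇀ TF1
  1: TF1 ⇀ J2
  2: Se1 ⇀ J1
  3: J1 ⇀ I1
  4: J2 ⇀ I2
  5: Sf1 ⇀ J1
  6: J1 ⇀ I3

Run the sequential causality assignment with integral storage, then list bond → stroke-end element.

bond 0 →TF1
bond 1 →J2
bond 2 →J1
bond 3 →I1
bond 4 →I2
bond 5 →Sf1
bond 6 →I3

β2 |J1  (Se1 (Se) sets effort on bond)
β5 |Sf1  (source Sf1 imposes f)
β0 |TF1  (J1 effort already set via bond 2)
β3 |I1  (J1 effort already set via bond 2)
β6 |I3  (J1: bond 2 brought effort, rest push out)
β1 |J2  (TF1: transformer flips bond 0)
β4 |I2  (J2: last free bond brings flow in)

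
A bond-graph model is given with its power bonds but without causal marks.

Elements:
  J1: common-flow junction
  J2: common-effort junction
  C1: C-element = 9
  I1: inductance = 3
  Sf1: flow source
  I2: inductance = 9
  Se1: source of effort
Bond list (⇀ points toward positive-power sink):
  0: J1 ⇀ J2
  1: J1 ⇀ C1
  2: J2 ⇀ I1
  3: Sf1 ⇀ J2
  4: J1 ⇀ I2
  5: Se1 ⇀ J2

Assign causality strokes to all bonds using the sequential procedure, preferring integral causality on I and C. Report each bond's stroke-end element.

β3 stroke→Sf1  (source Sf1 imposes f)
β5 stroke→J2  (Se1 (Se) sets effort on bond)
β0 stroke→J1  (J2: bond 5 brought effort, rest push out)
β2 stroke→I1  (0-jn J2 has e-setter on 5)
β1 stroke→J1  (C1 outputs effort q/C1)
β4 stroke→I2  (J1: last free bond brings flow in)

b0 →J1
b1 →J1
b2 →I1
b3 →Sf1
b4 →I2
b5 →J2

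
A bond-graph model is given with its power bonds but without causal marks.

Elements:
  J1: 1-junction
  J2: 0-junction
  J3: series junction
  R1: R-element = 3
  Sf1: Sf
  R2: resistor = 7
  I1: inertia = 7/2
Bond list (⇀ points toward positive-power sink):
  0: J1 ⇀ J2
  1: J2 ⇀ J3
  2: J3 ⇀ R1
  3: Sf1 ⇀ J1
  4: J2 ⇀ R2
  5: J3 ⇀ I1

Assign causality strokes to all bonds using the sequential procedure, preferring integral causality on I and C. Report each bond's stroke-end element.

#3 stroke at Sf1  (source Sf1 imposes f)
#0 stroke at J1  (common-f at J1 fixed by 3)
#5 stroke at I1  (I1: I, integral causality)
#1 stroke at J3  (J3: bond 5 brought flow, rest push out)
#2 stroke at J3  (1-jn J3 has f-setter on 5)
#4 stroke at J2  (only one effort-in slot at J2)

b0 stroke at J1
b1 stroke at J3
b2 stroke at J3
b3 stroke at Sf1
b4 stroke at J2
b5 stroke at I1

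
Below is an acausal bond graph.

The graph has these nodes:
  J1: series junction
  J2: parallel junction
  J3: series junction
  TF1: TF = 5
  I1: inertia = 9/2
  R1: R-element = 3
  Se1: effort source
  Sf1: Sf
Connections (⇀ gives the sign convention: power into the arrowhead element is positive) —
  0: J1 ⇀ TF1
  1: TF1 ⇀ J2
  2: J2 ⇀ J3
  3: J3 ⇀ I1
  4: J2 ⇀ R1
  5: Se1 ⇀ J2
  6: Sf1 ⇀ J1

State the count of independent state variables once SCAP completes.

1  (I1 all integral)

bond 5 →J2  (source Se1 imposes e)
bond 6 →Sf1  (Sf1: flow source, stroke at near end)
bond 0 →J1  (common-f at J1 fixed by 6)
bond 1 →TF1  (J2 effort already set via bond 5)
bond 2 →J3  (J2 effort already set via bond 5)
bond 4 →R1  (0-jn J2 has e-setter on 5)
bond 3 →I1  (closing 1-jn rule on J3)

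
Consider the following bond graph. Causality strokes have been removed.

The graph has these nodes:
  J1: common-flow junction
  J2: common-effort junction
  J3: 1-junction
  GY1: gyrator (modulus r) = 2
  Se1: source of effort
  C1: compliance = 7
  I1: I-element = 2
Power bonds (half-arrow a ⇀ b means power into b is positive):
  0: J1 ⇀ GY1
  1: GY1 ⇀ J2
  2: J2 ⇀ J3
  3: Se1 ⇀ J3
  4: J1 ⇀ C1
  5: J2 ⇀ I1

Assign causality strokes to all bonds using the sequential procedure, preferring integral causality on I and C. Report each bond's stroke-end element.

b3 →J3  (Se1: effort source, stroke at far end)
b2 →J2  (only one flow-in slot at J3)
b1 →GY1  (0-jn J2 has e-setter on 2)
b5 →I1  (common-e at J2 fixed by 2)
b0 →GY1  (GY1 both-in/both-out from 1)
b4 →J1  (J1: bond 0 brought flow, rest push out)

β0 →GY1
β1 →GY1
β2 →J2
β3 →J3
β4 →J1
β5 →I1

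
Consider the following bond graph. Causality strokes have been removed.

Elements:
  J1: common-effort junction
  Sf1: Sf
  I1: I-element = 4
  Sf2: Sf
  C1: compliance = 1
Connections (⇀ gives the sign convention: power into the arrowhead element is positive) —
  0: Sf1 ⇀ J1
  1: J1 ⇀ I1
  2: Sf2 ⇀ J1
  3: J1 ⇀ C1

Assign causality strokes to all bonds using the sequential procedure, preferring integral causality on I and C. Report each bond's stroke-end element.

bond 0 stroke at Sf1  (Sf1 (Sf) sets flow on bond)
bond 2 stroke at Sf2  (Sf2 (Sf) sets flow on bond)
bond 1 stroke at I1  (I1 outputs flow p/I1)
bond 3 stroke at J1  (J1 needs exactly one e-in)

b0 →Sf1
b1 →I1
b2 →Sf2
b3 →J1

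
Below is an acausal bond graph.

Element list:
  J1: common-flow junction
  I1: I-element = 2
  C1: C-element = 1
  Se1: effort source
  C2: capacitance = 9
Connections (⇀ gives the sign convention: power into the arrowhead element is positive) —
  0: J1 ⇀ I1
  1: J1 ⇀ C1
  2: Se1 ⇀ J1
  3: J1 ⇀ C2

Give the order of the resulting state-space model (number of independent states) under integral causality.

3  (C1, C2, I1 all integral)

β2 stroke at J1  (Se1 (Se) sets effort on bond)
β0 stroke at I1  (I1 integral (f out))
β1 stroke at J1  (J1 flow already set via bond 0)
β3 stroke at J1  (1-jn J1 has f-setter on 0)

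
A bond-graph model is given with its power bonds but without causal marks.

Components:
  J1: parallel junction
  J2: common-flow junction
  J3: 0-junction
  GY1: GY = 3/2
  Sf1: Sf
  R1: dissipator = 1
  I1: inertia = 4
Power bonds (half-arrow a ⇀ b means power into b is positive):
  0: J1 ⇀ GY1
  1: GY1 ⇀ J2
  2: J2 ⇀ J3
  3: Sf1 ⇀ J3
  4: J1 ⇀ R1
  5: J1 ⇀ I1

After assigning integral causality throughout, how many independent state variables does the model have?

1  (I1 all integral)

b3 stroke at Sf1  (source Sf1 imposes f)
b2 stroke at J3  (closing 0-jn rule on J3)
b1 stroke at J2  (common-f at J2 fixed by 2)
b0 stroke at J1  (through GY1, causality inverts; strokes same side of GY1)
b4 stroke at R1  (J1 effort already set via bond 0)
b5 stroke at I1  (J1: bond 0 brought effort, rest push out)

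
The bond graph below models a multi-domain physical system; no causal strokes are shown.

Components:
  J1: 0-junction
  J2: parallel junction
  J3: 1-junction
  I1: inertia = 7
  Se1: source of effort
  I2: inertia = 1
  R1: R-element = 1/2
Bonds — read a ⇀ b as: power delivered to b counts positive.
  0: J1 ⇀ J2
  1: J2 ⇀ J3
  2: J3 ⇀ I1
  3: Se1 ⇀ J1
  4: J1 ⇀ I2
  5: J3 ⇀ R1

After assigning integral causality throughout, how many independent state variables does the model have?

2  (I1, I2 all integral)

β3 →J1  (Se1: effort source, stroke at far end)
β0 →J2  (J1 effort already set via bond 3)
β4 →I2  (common-e at J1 fixed by 3)
β1 →J3  (common-e at J2 fixed by 0)
β2 →I1  (I1 integral (f out))
β5 →J3  (common-f at J3 fixed by 2)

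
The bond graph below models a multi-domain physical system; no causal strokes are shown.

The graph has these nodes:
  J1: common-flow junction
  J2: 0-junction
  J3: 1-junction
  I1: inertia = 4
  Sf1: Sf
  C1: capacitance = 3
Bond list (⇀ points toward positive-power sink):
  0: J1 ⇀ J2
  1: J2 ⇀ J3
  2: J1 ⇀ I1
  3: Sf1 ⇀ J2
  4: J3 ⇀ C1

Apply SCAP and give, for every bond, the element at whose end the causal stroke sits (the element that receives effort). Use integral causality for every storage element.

β3 stroke→Sf1  (Sf1: flow source, stroke at near end)
β2 stroke→I1  (I1: I, integral causality)
β0 stroke→J1  (J1 flow already set via bond 2)
β1 stroke→J2  (closing 0-jn rule on J2)
β4 stroke→J3  (common-f at J3 fixed by 1)

bond 0 →J1
bond 1 →J2
bond 2 →I1
bond 3 →Sf1
bond 4 →J3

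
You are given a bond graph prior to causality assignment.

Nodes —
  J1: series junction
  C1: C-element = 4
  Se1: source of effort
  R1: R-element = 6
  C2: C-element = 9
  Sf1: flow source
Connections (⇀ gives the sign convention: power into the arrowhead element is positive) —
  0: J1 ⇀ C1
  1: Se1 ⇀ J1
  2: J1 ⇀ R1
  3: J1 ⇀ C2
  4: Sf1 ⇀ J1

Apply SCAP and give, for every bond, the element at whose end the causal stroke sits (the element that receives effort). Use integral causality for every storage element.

b0 |J1
b1 |J1
b2 |J1
b3 |J1
b4 |Sf1

b1 |J1  (Se1 (Se) sets effort on bond)
b4 |Sf1  (Sf1 fixes flow; stroke at Sf1)
b0 |J1  (common-f at J1 fixed by 4)
b2 |J1  (J1 flow already set via bond 4)
b3 |J1  (J1 flow already set via bond 4)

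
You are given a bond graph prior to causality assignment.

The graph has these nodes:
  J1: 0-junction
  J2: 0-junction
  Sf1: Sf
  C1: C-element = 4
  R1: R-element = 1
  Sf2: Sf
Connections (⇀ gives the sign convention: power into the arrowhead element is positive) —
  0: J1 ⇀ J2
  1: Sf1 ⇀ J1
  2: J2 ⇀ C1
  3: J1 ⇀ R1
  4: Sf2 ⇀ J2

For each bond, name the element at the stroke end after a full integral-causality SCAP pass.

bond 1 stroke→Sf1  (Sf1: flow source, stroke at near end)
bond 4 stroke→Sf2  (Sf2 (Sf) sets flow on bond)
bond 2 stroke→J2  (prefer integral on C1)
bond 0 stroke→J1  (J2: bond 2 brought effort, rest push out)
bond 3 stroke→R1  (common-e at J1 fixed by 0)

b0 →J1
b1 →Sf1
b2 →J2
b3 →R1
b4 →Sf2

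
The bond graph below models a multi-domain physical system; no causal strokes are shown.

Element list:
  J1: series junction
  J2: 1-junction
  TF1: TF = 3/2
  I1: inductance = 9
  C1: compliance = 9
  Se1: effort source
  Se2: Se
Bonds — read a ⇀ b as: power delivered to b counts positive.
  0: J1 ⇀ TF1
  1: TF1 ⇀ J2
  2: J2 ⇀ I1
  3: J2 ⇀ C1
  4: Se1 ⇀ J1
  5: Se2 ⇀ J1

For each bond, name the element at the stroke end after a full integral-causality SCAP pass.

b4 stroke at J1  (Se1 fixes effort; stroke away)
b5 stroke at J1  (Se2 (Se) sets effort on bond)
b0 stroke at TF1  (closing 1-jn rule on J1)
b1 stroke at J2  (TF1 one-in-one-out from 0)
b2 stroke at I1  (I1 outputs flow p/I1)
b3 stroke at J2  (1-jn J2 has f-setter on 2)

b0 stroke at TF1
b1 stroke at J2
b2 stroke at I1
b3 stroke at J2
b4 stroke at J1
b5 stroke at J1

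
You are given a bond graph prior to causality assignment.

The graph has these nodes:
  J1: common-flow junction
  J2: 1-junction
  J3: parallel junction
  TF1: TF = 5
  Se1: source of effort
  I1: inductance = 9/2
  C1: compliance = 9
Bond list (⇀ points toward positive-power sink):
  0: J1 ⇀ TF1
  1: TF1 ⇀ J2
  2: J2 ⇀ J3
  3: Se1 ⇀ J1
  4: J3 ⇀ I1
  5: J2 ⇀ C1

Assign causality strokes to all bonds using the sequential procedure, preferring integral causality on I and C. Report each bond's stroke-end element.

b3 →J1  (Se1 fixes effort; stroke away)
b0 →TF1  (J1 needs exactly one f-in)
b1 →J2  (TF1: transformer flips bond 0)
b4 →I1  (I1: I, integral causality)
b2 →J3  (only one effort-in slot at J3)
b5 →J2  (1-jn J2 has f-setter on 2)

β0 stroke at TF1
β1 stroke at J2
β2 stroke at J3
β3 stroke at J1
β4 stroke at I1
β5 stroke at J2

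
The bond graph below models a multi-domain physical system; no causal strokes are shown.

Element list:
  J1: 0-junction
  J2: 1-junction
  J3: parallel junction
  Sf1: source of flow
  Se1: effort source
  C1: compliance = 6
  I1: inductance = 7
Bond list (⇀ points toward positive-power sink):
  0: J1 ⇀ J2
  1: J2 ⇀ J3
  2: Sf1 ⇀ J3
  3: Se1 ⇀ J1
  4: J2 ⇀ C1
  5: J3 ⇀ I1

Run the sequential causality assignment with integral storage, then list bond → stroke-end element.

bond 0 stroke at J2
bond 1 stroke at J3
bond 2 stroke at Sf1
bond 3 stroke at J1
bond 4 stroke at J2
bond 5 stroke at I1

bond 2 stroke→Sf1  (Sf1: flow source, stroke at near end)
bond 3 stroke→J1  (Se1 fixes effort; stroke away)
bond 0 stroke→J2  (common-e at J1 fixed by 3)
bond 4 stroke→J2  (C1: C, integral causality)
bond 1 stroke→J3  (J2: last free bond brings flow in)
bond 5 stroke→I1  (0-jn J3 has e-setter on 1)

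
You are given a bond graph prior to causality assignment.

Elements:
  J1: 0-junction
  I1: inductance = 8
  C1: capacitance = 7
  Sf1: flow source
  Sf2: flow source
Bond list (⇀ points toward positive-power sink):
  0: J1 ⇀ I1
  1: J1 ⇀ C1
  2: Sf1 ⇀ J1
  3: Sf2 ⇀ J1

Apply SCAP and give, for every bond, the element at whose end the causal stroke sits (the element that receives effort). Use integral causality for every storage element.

#0 |I1
#1 |J1
#2 |Sf1
#3 |Sf2

#2 stroke at Sf1  (Sf1: flow source, stroke at near end)
#3 stroke at Sf2  (source Sf2 imposes f)
#0 stroke at I1  (prefer integral on I1)
#1 stroke at J1  (closing 0-jn rule on J1)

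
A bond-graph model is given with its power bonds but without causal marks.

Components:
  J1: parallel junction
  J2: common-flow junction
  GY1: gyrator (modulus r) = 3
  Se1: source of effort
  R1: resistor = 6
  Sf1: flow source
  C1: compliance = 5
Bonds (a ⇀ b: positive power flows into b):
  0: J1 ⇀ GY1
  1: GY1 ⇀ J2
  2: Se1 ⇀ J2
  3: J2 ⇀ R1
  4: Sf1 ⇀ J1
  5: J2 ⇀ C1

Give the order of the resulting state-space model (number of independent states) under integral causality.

1  (C1 all integral)

b2 →J2  (Se1: effort source, stroke at far end)
b4 →Sf1  (Sf1: flow source, stroke at near end)
b0 →J1  (only one effort-in slot at J1)
b1 →J2  (GY GY1: same side as bond 0)
b5 →J2  (C1 outputs effort q/C1)
b3 →R1  (J2 needs exactly one f-in)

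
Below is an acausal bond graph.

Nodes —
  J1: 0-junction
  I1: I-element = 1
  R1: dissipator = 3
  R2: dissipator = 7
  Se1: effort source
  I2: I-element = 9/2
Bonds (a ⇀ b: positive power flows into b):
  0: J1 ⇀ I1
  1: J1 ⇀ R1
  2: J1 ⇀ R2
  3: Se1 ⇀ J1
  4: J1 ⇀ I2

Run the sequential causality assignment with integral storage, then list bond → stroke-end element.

b0 stroke at I1
b1 stroke at R1
b2 stroke at R2
b3 stroke at J1
b4 stroke at I2

β3 stroke→J1  (source Se1 imposes e)
β0 stroke→I1  (0-jn J1 has e-setter on 3)
β1 stroke→R1  (0-jn J1 has e-setter on 3)
β2 stroke→R2  (J1 effort already set via bond 3)
β4 stroke→I2  (J1 effort already set via bond 3)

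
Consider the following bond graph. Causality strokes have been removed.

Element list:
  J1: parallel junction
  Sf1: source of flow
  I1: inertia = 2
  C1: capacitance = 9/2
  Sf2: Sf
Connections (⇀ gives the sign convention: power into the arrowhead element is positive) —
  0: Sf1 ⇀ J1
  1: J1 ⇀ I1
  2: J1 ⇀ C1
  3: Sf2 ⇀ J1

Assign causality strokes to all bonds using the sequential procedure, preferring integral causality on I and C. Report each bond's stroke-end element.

#0 →Sf1
#1 →I1
#2 →J1
#3 →Sf2

b0 stroke→Sf1  (Sf1 fixes flow; stroke at Sf1)
b3 stroke→Sf2  (Sf2 (Sf) sets flow on bond)
b1 stroke→I1  (I1 integral (f out))
b2 stroke→J1  (J1 needs exactly one e-in)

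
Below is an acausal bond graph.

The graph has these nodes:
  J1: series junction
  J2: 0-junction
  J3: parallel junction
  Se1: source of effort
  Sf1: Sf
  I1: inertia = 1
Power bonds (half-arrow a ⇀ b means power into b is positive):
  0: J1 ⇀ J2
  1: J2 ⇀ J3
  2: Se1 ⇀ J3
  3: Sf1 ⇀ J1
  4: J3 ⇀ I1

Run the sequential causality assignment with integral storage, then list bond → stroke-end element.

bond 2 |J3  (Se1 (Se) sets effort on bond)
bond 3 |Sf1  (Sf1 (Sf) sets flow on bond)
bond 0 |J1  (J1 flow already set via bond 3)
bond 1 |J2  (only one effort-in slot at J2)
bond 4 |I1  (J3: bond 2 brought effort, rest push out)

#0 stroke→J1
#1 stroke→J2
#2 stroke→J3
#3 stroke→Sf1
#4 stroke→I1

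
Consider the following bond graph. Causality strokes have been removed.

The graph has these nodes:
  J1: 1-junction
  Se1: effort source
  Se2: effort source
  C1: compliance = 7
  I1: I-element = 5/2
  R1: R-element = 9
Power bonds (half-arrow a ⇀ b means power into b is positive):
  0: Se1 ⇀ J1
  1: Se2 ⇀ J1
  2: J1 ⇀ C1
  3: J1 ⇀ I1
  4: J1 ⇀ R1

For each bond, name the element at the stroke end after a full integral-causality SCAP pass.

b0 stroke→J1  (Se1 fixes effort; stroke away)
b1 stroke→J1  (Se2 (Se) sets effort on bond)
b2 stroke→J1  (C1 outputs effort q/C1)
b3 stroke→I1  (I1 outputs flow p/I1)
b4 stroke→J1  (J1: bond 3 brought flow, rest push out)

b0 |J1
b1 |J1
b2 |J1
b3 |I1
b4 |J1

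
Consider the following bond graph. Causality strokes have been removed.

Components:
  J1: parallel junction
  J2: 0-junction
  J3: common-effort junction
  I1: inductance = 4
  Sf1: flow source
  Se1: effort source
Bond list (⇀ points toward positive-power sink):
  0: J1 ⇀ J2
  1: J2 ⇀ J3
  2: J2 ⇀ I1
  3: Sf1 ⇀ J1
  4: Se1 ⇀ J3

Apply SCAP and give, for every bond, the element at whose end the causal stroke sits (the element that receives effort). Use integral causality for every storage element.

bond 0 |J1
bond 1 |J2
bond 2 |I1
bond 3 |Sf1
bond 4 |J3

β3 stroke at Sf1  (Sf1: flow source, stroke at near end)
β4 stroke at J3  (Se1 (Se) sets effort on bond)
β0 stroke at J1  (only one effort-in slot at J1)
β1 stroke at J2  (J3: bond 4 brought effort, rest push out)
β2 stroke at I1  (common-e at J2 fixed by 1)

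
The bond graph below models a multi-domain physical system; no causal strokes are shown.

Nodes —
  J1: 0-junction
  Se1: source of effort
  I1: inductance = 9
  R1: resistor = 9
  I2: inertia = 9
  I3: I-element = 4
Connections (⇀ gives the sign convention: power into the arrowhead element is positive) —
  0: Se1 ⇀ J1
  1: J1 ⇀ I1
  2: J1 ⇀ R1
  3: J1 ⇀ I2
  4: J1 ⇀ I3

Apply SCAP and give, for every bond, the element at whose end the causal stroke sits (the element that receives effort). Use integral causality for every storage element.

#0 stroke→J1
#1 stroke→I1
#2 stroke→R1
#3 stroke→I2
#4 stroke→I3

#0 stroke→J1  (Se1 (Se) sets effort on bond)
#1 stroke→I1  (common-e at J1 fixed by 0)
#2 stroke→R1  (J1: bond 0 brought effort, rest push out)
#3 stroke→I2  (0-jn J1 has e-setter on 0)
#4 stroke→I3  (J1 effort already set via bond 0)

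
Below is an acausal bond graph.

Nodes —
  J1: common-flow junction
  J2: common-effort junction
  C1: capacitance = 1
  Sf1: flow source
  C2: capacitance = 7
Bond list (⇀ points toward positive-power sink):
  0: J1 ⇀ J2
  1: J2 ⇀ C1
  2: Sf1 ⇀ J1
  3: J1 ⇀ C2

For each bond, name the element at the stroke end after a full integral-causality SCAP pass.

#2 →Sf1  (source Sf1 imposes f)
#0 →J1  (J1: bond 2 brought flow, rest push out)
#3 →J1  (common-f at J1 fixed by 2)
#1 →J2  (only one effort-in slot at J2)

β0 →J1
β1 →J2
β2 →Sf1
β3 →J1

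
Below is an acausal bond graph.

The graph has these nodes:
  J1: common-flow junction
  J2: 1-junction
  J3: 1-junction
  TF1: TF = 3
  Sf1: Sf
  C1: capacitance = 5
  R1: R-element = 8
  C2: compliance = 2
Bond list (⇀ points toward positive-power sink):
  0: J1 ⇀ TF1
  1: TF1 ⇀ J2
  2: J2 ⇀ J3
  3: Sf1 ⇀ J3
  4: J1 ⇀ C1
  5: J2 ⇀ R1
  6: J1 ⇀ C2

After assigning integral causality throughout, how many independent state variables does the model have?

b3 stroke at Sf1  (Sf1: flow source, stroke at near end)
b2 stroke at J3  (common-f at J3 fixed by 3)
b1 stroke at J2  (J2 flow already set via bond 2)
b5 stroke at J2  (J2 flow already set via bond 2)
b0 stroke at TF1  (through TF1, causality passes straight; one stroke at TF1)
b4 stroke at J1  (1-jn J1 has f-setter on 0)
b6 stroke at J1  (J1 flow already set via bond 0)

2  (C1, C2 all integral)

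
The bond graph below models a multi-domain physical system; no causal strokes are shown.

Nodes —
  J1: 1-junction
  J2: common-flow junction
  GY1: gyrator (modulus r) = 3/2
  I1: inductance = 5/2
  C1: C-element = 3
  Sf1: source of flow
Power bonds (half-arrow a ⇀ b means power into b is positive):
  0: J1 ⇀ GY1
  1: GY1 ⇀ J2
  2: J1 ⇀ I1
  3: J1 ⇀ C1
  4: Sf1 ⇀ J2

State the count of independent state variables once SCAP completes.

#4 →Sf1  (source Sf1 imposes f)
#1 →J2  (1-jn J2 has f-setter on 4)
#0 →J1  (GY1 both-in/both-out from 1)
#2 →I1  (I1: I, integral causality)
#3 →J1  (J1: bond 2 brought flow, rest push out)

2  (C1, I1 all integral)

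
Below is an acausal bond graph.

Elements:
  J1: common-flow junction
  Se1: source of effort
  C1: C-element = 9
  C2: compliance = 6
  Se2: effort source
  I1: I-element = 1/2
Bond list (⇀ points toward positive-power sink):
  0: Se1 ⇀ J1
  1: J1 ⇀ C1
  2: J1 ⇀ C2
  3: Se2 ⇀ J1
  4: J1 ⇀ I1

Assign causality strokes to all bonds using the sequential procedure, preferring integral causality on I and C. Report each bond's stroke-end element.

bond 0 stroke at J1
bond 1 stroke at J1
bond 2 stroke at J1
bond 3 stroke at J1
bond 4 stroke at I1

bond 0 |J1  (source Se1 imposes e)
bond 3 |J1  (Se2 fixes effort; stroke away)
bond 1 |J1  (C1 integral (e out))
bond 2 |J1  (prefer integral on C2)
bond 4 |I1  (only one flow-in slot at J1)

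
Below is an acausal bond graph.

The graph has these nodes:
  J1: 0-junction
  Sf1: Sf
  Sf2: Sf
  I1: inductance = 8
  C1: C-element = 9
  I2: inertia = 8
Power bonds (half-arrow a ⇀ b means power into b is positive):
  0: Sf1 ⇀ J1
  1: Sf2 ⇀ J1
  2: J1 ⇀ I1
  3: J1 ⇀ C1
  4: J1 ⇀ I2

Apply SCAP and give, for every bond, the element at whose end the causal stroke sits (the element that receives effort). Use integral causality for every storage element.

b0 |Sf1
b1 |Sf2
b2 |I1
b3 |J1
b4 |I2

β0 stroke at Sf1  (Sf1 fixes flow; stroke at Sf1)
β1 stroke at Sf2  (Sf2 (Sf) sets flow on bond)
β2 stroke at I1  (I1 integral (f out))
β3 stroke at J1  (C1: C, integral causality)
β4 stroke at I2  (0-jn J1 has e-setter on 3)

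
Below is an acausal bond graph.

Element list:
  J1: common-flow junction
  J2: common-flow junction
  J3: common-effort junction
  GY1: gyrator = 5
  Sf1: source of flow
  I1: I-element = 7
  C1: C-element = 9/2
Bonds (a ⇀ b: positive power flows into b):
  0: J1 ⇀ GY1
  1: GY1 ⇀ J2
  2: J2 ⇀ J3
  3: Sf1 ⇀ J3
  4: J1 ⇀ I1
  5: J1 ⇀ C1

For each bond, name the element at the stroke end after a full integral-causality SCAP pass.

β0 stroke→J1
β1 stroke→J2
β2 stroke→J3
β3 stroke→Sf1
β4 stroke→I1
β5 stroke→J1

β3 →Sf1  (Sf1 fixes flow; stroke at Sf1)
β2 →J3  (J3 needs exactly one e-in)
β1 →J2  (J2 flow already set via bond 2)
β0 →J1  (through GY1, causality inverts; strokes same side of GY1)
β4 →I1  (I1 integral (f out))
β5 →J1  (common-f at J1 fixed by 4)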